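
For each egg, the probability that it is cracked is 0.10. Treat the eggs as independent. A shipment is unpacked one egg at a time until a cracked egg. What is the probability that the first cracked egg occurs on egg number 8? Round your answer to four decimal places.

Geometric (trials to first success), p = 0.10.
P(Y = 8) = (1−p)^7 · p = 0.4783 · 0.10 = 0.047830

0.0478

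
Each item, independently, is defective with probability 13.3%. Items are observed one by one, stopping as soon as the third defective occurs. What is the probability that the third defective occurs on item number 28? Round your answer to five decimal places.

0.02330

Y = trial on which the third success occurs; negative binomial, r=3, p=0.133.
P(Y=28) = C(27,2) · p^3 · (1−p)^25
= 351 · 0.0023526 · 0.028215 = 0.0232991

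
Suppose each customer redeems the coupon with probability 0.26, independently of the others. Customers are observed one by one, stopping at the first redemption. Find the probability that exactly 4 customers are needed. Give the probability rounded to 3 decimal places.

0.105

Geometric (trials to first success), p = 0.26.
P(Y = 4) = (1−p)^3 · p = 0.40522 · 0.26 = 0.10536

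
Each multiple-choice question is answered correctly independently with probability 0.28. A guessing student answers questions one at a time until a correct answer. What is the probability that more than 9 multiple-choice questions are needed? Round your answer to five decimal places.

0.05200

Y = number of multiple-choice questions to the first success; geometric, p = 0.28.
P(Y > 9) = P(first 9 all fail) = (1−p)^9 = 0.0519987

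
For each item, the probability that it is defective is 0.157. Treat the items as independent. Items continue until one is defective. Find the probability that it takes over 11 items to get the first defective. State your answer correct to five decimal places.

0.15279

Y = number of items to the first success; geometric, p = 0.157.
P(Y > 11) = P(first 11 all fail) = (1−p)^11 = 0.1527930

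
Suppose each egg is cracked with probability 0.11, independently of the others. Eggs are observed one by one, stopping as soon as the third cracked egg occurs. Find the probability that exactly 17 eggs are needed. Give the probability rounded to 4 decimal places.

0.0312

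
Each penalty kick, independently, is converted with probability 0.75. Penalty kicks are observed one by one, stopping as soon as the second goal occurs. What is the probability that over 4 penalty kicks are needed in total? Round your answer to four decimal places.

Needing more than 4 penalty kicks ⇔ fewer than 2 successes in the first 4. With X ~ Binomial(4, 0.75), P(Y > 4) = P(X ≤ 1).
  k=0: C(4,0)·0.75^0·0.25^4 = 0.003906
  k=1: C(4,1)·0.75^1·0.25^3 = 0.046875
P(X ≤ 1) = 0.050781

0.0508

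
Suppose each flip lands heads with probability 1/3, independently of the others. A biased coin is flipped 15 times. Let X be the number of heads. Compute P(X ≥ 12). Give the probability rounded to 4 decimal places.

0.0003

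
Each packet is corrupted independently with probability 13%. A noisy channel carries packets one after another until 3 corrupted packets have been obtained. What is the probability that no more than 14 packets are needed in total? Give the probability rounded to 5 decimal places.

Finishing within 14 packets ⇔ at least 3 successes in the first 14. With X ~ Binomial(14, 0.13), P(Y ≤ 14) = 1 − P(X ≤ 2).
  k=0: C(14,0)·0.13^0·0.87^14 = 0.1423212
  k=1: C(14,1)·0.13^1·0.87^13 = 0.2977294
  k=2: C(14,2)·0.13^2·0.87^12 = 0.2891739
1 − 0.7292245 = 0.2707755

0.27078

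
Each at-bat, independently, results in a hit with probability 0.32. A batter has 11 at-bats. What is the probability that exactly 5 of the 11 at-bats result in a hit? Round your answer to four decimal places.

0.1533

X ~ Binomial(n=11, p=0.32).
P(X=5) = C(11,5) · p^5 · (1−p)^6
= 462 · 0.0033554 · 0.098867 = 0.153266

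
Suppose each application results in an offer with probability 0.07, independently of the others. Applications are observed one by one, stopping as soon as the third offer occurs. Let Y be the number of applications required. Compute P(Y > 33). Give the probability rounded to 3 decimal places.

0.590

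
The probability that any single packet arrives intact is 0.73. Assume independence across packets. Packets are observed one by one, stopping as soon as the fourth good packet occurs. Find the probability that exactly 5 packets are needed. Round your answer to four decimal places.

Y = trial on which the fourth success occurs; negative binomial, r=4, p=0.73.
P(Y=5) = C(4,3) · p^4 · (1−p)^1
= 4 · 0.28398 · 0.27 = 0.306701

0.3067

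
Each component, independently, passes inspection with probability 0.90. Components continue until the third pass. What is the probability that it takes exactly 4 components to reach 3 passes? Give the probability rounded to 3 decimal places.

Y = trial on which the third success occurs; negative binomial, r=3, p=0.90.
P(Y=4) = C(3,2) · p^3 · (1−p)^1
= 3 · 0.729 · 0.1 = 0.21870

0.219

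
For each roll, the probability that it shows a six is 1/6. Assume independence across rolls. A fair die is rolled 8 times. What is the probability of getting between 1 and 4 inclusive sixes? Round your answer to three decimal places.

0.763

X ~ Binomial(8, 0.166667); P(1 ≤ X ≤ 4) = Σ C(8,k) p^k (1−p)^(8−k) over k:
  k=1: C(8,1)·0.166667^1·0.833333^7 = 0.37211
  k=2: C(8,2)·0.166667^2·0.833333^6 = 0.26048
  k=3: C(8,3)·0.166667^3·0.833333^5 = 0.10419
  k=4: C(8,4)·0.166667^4·0.833333^4 = 0.02605
Total = 0.76282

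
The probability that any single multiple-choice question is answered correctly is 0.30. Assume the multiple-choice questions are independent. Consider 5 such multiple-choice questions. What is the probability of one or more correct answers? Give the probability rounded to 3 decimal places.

P(at least one) = 1 − P(none) = 1 − (1 − 0.30)^5
= 1 − 0.16807 = 0.83193

0.832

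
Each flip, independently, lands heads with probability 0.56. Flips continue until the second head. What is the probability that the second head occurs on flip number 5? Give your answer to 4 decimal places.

Y = trial on which the second success occurs; negative binomial, r=2, p=0.56.
P(Y=5) = C(4,1) · p^2 · (1−p)^3
= 4 · 0.3136 · 0.085184 = 0.106855

0.1069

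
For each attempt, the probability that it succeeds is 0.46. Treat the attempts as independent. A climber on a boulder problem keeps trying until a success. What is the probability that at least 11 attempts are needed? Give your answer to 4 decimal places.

0.0021

Y = number of attempts to the first success; geometric, p = 0.46.
P(Y > 10) = P(first 10 all fail) = (1−p)^10 = 0.002108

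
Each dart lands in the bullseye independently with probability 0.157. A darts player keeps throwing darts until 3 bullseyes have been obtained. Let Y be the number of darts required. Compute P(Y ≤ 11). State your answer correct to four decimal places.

0.2427

Finishing within 11 darts ⇔ at least 3 successes in the first 11. With X ~ Binomial(11, 0.157), P(Y ≤ 11) = 1 − P(X ≤ 2).
  k=0: C(11,0)·0.157^0·0.843^11 = 0.152793
  k=1: C(11,1)·0.157^1·0.843^10 = 0.313017
  k=2: C(11,2)·0.157^2·0.843^9 = 0.291481
1 − 0.757291 = 0.242709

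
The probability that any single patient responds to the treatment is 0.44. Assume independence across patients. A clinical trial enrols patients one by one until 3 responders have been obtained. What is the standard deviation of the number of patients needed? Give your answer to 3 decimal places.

2.946

Y = total patients until the third success; negative binomial with r=3, p=0.44.
SD(Y) = √[r(1−p)/p²] = √(8.67769) = 2.94579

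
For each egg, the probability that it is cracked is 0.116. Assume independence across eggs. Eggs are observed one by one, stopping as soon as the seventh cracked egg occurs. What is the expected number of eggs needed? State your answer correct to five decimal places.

Y = total eggs until the seventh success; negative binomial with r=7, p=0.116.
E[Y] = r / p = 7 / 0.116 = 60.3448276

60.34483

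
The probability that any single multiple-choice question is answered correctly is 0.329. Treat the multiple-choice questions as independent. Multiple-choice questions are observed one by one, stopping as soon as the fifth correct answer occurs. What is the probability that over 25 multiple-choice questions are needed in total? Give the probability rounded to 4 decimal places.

0.0506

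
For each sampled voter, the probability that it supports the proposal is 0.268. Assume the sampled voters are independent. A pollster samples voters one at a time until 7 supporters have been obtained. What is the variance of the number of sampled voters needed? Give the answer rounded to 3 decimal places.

71.341

Y = total sampled voters until the seventh success; negative binomial with r=7, p=0.268.
Var(Y) = r(1−p)/p² = 7·0.732 / 0.268² = 71.34106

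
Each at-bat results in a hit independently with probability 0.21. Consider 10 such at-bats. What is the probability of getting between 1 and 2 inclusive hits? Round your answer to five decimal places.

X ~ Binomial(10, 0.21); P(1 ≤ X ≤ 2) = Σ C(10,k) p^k (1−p)^(10−k) over k:
  k=1: C(10,1)·0.21^1·0.79^9 = 0.2516884
  k=2: C(10,2)·0.21^2·0.79^8 = 0.3010702
Total = 0.5527586

0.55276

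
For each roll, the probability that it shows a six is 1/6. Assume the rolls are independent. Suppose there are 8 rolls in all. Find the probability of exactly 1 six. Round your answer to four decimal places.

0.3721

X ~ Binomial(n=8, p=0.166667).
P(X=1) = C(8,1) · p^1 · (1−p)^7
= 8 · 0.16667 · 0.27908 = 0.372109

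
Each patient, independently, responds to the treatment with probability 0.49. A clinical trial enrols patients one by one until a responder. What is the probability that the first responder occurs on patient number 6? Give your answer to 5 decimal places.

Geometric (trials to first success), p = 0.49.
P(Y = 6) = (1−p)^5 · p = 0.034503 · 0.49 = 0.0169062

0.01691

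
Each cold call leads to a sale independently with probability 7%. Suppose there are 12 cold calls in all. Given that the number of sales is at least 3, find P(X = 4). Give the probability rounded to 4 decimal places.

0.1421

X ~ Binomial(12, 0.07). Want P(X=4 | X≥3) = P(X=4) / P(X≥3).
P(X=4) = C(12,4)·0.07^4·0.93^8 = 0.006651
P(X≥3) = 1 − 0.418596 − 0.378087 − 0.156520 = 0.046797
Ratio = 0.006651 / 0.046797 = 0.142116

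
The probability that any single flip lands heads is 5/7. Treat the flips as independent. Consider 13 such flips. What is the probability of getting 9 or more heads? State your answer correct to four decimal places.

0.6966

X ~ Binomial(13, 0.714286); P(X ≥ 9) = Σ C(13,k) p^k (1−p)^(13−k) over k:
  k=9: C(13,9)·0.714286^9·0.285714^4 = 0.230612
  k=10: C(13,10)·0.714286^10·0.285714^3 = 0.230612
  k=11: C(13,11)·0.714286^11·0.285714^2 = 0.157235
  k=12: C(13,12)·0.714286^12·0.285714^1 = 0.065515
  k=13: C(13,13)·0.714286^13·0.285714^0 = 0.012599
Total = 0.696573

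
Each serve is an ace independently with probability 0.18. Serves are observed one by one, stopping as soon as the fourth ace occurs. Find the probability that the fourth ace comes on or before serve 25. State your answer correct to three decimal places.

Finishing within 25 serves ⇔ at least 4 successes in the first 25. With X ~ Binomial(25, 0.18), P(Y ≤ 25) = 1 − P(X ≤ 3).
  k=0: C(25,0)·0.18^0·0.82^25 = 0.00700
  k=1: C(25,1)·0.18^1·0.82^24 = 0.03844
  k=2: C(25,2)·0.18^2·0.82^23 = 0.10125
  k=3: C(25,3)·0.18^3·0.82^22 = 0.17039
1 − 0.31708 = 0.68292

0.683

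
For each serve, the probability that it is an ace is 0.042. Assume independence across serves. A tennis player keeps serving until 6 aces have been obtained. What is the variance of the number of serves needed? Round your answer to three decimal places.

3258.503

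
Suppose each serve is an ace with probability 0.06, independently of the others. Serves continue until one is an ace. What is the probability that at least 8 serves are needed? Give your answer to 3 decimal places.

0.648

Y = number of serves to the first success; geometric, p = 0.06.
P(Y > 7) = P(first 7 all fail) = (1−p)^7 = 0.64848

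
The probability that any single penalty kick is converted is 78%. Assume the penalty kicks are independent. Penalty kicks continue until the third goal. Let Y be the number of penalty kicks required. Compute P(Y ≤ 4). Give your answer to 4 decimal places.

0.7878

Finishing within 4 penalty kicks ⇔ at least 3 successes in the first 4. With X ~ Binomial(4, 0.78), P(Y ≤ 4) = 1 − P(X ≤ 2).
  k=0: C(4,0)·0.78^0·0.22^4 = 0.002343
  k=1: C(4,1)·0.78^1·0.22^3 = 0.033222
  k=2: C(4,2)·0.78^2·0.22^2 = 0.176679
1 − 0.212244 = 0.787756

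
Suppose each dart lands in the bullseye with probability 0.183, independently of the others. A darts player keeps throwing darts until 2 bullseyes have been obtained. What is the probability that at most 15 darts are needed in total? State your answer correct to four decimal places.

Finishing within 15 darts ⇔ at least 2 successes in the first 15. With X ~ Binomial(15, 0.183), P(Y ≤ 15) = 1 − P(X ≤ 1).
  k=0: C(15,0)·0.183^0·0.817^15 = 0.048232
  k=1: C(15,1)·0.183^1·0.817^14 = 0.162051
1 − 0.210282 = 0.789718

0.7897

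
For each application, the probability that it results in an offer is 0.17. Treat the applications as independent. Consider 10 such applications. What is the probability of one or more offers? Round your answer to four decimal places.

0.8448

P(at least one) = 1 − P(none) = 1 − (1 − 0.17)^10
= 1 − 0.155160 = 0.844840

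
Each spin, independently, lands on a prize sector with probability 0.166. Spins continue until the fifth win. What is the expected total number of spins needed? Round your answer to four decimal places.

Y = total spins until the fifth success; negative binomial with r=5, p=0.166.
E[Y] = r / p = 5 / 0.166 = 30.120482

30.1205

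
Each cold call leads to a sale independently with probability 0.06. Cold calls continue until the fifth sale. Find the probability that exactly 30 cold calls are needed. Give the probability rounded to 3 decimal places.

0.004

Y = trial on which the fifth success occurs; negative binomial, r=5, p=0.06.
P(Y=30) = C(29,4) · p^5 · (1−p)^25
= 23751 · 7.776e-07 · 0.21291 = 0.00393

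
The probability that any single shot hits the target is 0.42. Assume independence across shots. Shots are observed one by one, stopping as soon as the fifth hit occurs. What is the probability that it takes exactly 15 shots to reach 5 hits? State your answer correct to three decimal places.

Y = trial on which the fifth success occurs; negative binomial, r=5, p=0.42.
P(Y=15) = C(14,4) · p^5 · (1−p)^10
= 1001 · 0.013069 · 0.004308 = 0.05636

0.056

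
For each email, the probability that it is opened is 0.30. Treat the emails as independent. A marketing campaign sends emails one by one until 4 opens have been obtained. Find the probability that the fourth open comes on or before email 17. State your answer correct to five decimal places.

0.79809

Finishing within 17 emails ⇔ at least 4 successes in the first 17. With X ~ Binomial(17, 0.30), P(Y ≤ 17) = 1 − P(X ≤ 3).
  k=0: C(17,0)·0.30^0·0.70^17 = 0.0023263
  k=1: C(17,1)·0.30^1·0.70^16 = 0.0169488
  k=2: C(17,2)·0.30^2·0.70^15 = 0.0581102
  k=3: C(17,3)·0.30^3·0.70^14 = 0.1245218
1 − 0.2019070 = 0.7980930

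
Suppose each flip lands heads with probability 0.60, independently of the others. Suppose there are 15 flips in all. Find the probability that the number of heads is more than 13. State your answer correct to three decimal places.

X ~ Binomial(15, 0.60); P(X ≥ 14) = Σ C(15,k) p^k (1−p)^(15−k) over k:
  k=14: C(15,14)·0.60^14·0.40^1 = 0.00470
  k=15: C(15,15)·0.60^15·0.40^0 = 0.00047
Total = 0.00517

0.005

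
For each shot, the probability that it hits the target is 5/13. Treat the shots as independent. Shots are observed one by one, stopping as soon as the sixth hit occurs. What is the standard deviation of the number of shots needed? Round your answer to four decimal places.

Y = total shots until the sixth success; negative binomial with r=6, p=0.384615.
SD(Y) = √[r(1−p)/p²] = √(24.960000) = 4.995998

4.9960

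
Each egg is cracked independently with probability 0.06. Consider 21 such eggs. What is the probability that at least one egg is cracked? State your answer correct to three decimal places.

P(at least one) = 1 − P(none) = 1 − (1 − 0.06)^21
= 1 − 0.27270 = 0.72730

0.727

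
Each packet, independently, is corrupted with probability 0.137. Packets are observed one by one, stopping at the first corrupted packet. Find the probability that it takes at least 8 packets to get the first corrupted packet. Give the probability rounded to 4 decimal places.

0.3565

Y = number of packets to the first success; geometric, p = 0.137.
P(Y > 7) = P(first 7 all fail) = (1−p)^7 = 0.356513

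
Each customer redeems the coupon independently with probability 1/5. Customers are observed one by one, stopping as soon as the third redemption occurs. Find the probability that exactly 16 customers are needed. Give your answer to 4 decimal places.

Y = trial on which the third success occurs; negative binomial, r=3, p=0.20.
P(Y=16) = C(15,2) · p^3 · (1−p)^13
= 105 · 0.008 · 0.054976 = 0.046179

0.0462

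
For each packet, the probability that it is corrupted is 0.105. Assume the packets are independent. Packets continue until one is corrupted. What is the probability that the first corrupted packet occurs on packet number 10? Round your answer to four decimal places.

Geometric (trials to first success), p = 0.105.
P(Y = 10) = (1−p)^9 · p = 0.36847 · 0.105 = 0.038690

0.0387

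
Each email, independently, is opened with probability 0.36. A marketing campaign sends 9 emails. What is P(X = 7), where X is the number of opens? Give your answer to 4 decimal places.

X ~ Binomial(n=9, p=0.36).
P(X=7) = C(9,7) · p^7 · (1−p)^2
= 36 · 0.00078364 · 0.4096 = 0.011555

0.0116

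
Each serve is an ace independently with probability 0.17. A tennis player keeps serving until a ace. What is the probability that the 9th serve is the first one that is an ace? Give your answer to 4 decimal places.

0.0383

Geometric (trials to first success), p = 0.17.
P(Y = 9) = (1−p)^8 · p = 0.22523 · 0.17 = 0.038289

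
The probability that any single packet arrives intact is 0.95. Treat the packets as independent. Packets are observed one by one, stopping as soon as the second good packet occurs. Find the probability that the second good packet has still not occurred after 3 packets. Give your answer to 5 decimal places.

0.00725

Needing more than 3 packets ⇔ fewer than 2 successes in the first 3. With X ~ Binomial(3, 0.95), P(Y > 3) = P(X ≤ 1).
  k=0: C(3,0)·0.95^0·0.05^3 = 0.0001250
  k=1: C(3,1)·0.95^1·0.05^2 = 0.0071250
P(X ≤ 1) = 0.0072500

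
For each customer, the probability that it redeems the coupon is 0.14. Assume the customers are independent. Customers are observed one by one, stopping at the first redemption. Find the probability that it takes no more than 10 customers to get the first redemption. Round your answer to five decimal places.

Y = number of customers to the first success; geometric, p = 0.14.
P(Y ≤ 10) = 1 − (1−p)^10 = 1 − 0.2213016 = 0.7786984

0.77870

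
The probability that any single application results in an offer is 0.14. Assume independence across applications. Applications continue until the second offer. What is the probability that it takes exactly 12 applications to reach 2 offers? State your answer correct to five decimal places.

0.04771

Y = trial on which the second success occurs; negative binomial, r=2, p=0.14.
P(Y=12) = C(11,1) · p^2 · (1−p)^10
= 11 · 0.0196 · 0.2213 = 0.0477126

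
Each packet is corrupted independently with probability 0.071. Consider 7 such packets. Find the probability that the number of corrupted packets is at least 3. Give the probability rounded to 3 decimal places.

0.010

X ~ Binomial(7, 0.071); P(X ≥ 3) = Σ C(7,k) p^k (1−p)^(7−k) over k:
  k=3: C(7,3)·0.071^3·0.929^4 = 0.00933
  k=4: C(7,4)·0.071^4·0.929^3 = 0.00071
  k=5: C(7,5)·0.071^5·0.929^2 = 0.00003
  k=6: C(7,6)·0.071^6·0.929^1 = 0.00000
  k=7: C(7,7)·0.071^7·0.929^0 = 0.00000
Total = 0.01008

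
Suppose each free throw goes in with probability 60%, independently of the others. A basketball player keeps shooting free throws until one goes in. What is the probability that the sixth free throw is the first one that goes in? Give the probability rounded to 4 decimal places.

Geometric (trials to first success), p = 0.60.
P(Y = 6) = (1−p)^5 · p = 0.01024 · 0.60 = 0.006144

0.0061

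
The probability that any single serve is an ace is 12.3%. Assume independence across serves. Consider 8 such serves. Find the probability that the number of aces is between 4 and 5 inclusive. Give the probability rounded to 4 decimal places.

X ~ Binomial(8, 0.123); P(4 ≤ X ≤ 5) = Σ C(8,k) p^k (1−p)^(8−k) over k:
  k=4: C(8,4)·0.123^4·0.877^4 = 0.009478
  k=5: C(8,5)·0.123^5·0.877^3 = 0.001063
Total = 0.010541

0.0105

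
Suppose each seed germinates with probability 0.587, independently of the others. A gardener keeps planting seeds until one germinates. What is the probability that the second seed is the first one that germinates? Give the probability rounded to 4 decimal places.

0.2424

Geometric (trials to first success), p = 0.587.
P(Y = 2) = (1−p)^1 · p = 0.413 · 0.587 = 0.242431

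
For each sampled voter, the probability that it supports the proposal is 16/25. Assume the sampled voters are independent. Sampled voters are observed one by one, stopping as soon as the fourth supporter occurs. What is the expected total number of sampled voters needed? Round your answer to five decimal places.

6.25000

Y = total sampled voters until the fourth success; negative binomial with r=4, p=0.64.
E[Y] = r / p = 4 / 0.64 = 6.2500000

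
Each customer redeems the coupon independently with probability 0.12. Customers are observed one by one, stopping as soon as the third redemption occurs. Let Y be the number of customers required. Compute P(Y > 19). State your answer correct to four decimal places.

0.5968

Needing more than 19 customers ⇔ fewer than 3 successes in the first 19. With X ~ Binomial(19, 0.12), P(Y > 19) = P(X ≤ 2).
  k=0: C(19,0)·0.12^0·0.88^19 = 0.088140
  k=1: C(19,1)·0.12^1·0.88^18 = 0.228362
  k=2: C(19,2)·0.12^2·0.88^17 = 0.280262
P(X ≤ 2) = 0.596763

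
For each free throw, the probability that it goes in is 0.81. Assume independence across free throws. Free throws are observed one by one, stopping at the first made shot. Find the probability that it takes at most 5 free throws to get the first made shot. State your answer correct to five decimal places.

0.99975

Y = number of free throws to the first success; geometric, p = 0.81.
P(Y ≤ 5) = 1 − (1−p)^5 = 1 − 0.0002476 = 0.9997524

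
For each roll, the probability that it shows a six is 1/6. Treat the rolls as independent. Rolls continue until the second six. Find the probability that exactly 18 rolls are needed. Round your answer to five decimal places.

0.02554

Y = trial on which the second success occurs; negative binomial, r=2, p=0.166667.
P(Y=18) = C(17,1) · p^2 · (1−p)^16
= 17 · 0.027778 · 0.054088 = 0.0255415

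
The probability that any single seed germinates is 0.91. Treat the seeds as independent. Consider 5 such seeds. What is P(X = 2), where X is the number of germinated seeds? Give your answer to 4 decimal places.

X ~ Binomial(n=5, p=0.91).
P(X=2) = C(5,2) · p^2 · (1−p)^3
= 10 · 0.8281 · 0.000729 = 0.006037

0.0060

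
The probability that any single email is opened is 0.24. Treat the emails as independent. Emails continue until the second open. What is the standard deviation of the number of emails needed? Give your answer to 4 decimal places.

5.1370

Y = total emails until the second success; negative binomial with r=2, p=0.24.
SD(Y) = √[r(1−p)/p²] = √(26.388889) = 5.137012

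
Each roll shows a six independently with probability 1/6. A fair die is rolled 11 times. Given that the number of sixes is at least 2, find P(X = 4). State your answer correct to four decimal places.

X ~ Binomial(11, 0.166667). Want P(X=4 | X≥2) = P(X=4) / P(X≥2).
P(X=4) = C(11,4)·0.166667^4·0.833333^7 = 0.071062
P(X≥2) = 1 − 0.134588 − 0.296094 = 0.569318
Ratio = 0.071062 / 0.569318 = 0.124820

0.1248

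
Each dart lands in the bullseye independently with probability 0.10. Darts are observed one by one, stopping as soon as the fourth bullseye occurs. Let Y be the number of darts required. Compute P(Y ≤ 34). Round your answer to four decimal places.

Finishing within 34 darts ⇔ at least 4 successes in the first 34. With X ~ Binomial(34, 0.10), P(Y ≤ 34) = 1 − P(X ≤ 3).
  k=0: C(34,0)·0.10^0·0.90^34 = 0.027813
  k=1: C(34,1)·0.10^1·0.90^33 = 0.105071
  k=2: C(34,2)·0.10^2·0.90^32 = 0.192630
  k=3: C(34,3)·0.10^3·0.90^31 = 0.228302
1 − 0.553815 = 0.446185

0.4462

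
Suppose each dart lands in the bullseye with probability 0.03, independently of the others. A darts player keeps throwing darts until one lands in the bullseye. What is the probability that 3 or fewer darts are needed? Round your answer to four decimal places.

0.0873

Y = number of darts to the first success; geometric, p = 0.03.
P(Y ≤ 3) = 1 − (1−p)^3 = 1 − 0.912673 = 0.087327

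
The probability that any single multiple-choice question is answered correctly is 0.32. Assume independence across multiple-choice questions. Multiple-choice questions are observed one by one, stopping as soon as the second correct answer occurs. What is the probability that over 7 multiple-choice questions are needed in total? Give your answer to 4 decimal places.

0.2887

Needing more than 7 multiple-choice questions ⇔ fewer than 2 successes in the first 7. With X ~ Binomial(7, 0.32), P(Y > 7) = P(X ≤ 1).
  k=0: C(7,0)·0.32^0·0.68^7 = 0.067230
  k=1: C(7,1)·0.32^1·0.68^6 = 0.221463
P(X ≤ 1) = 0.288693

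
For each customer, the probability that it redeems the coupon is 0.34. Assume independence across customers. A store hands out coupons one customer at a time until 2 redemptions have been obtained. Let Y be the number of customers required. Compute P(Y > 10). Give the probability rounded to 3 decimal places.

Needing more than 10 customers ⇔ fewer than 2 successes in the first 10. With X ~ Binomial(10, 0.34), P(Y > 10) = P(X ≤ 1).
  k=0: C(10,0)·0.34^0·0.66^10 = 0.01568
  k=1: C(10,1)·0.34^1·0.66^9 = 0.08079
P(X ≤ 1) = 0.09648

0.096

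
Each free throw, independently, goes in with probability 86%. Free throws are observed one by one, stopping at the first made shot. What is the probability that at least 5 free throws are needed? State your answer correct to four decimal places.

0.0004

Y = number of free throws to the first success; geometric, p = 0.86.
P(Y > 4) = P(first 4 all fail) = (1−p)^4 = 0.000384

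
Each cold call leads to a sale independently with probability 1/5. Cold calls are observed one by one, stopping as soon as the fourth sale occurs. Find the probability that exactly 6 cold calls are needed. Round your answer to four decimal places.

Y = trial on which the fourth success occurs; negative binomial, r=4, p=0.20.
P(Y=6) = C(5,3) · p^4 · (1−p)^2
= 10 · 0.0016 · 0.64 = 0.010240

0.0102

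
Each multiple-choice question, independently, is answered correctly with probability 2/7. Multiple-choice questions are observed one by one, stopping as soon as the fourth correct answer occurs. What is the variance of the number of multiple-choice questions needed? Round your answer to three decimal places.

Y = total multiple-choice questions until the fourth success; negative binomial with r=4, p=0.285714.
Var(Y) = r(1−p)/p² = 4·0.714286 / 0.285714² = 35.00000

35.000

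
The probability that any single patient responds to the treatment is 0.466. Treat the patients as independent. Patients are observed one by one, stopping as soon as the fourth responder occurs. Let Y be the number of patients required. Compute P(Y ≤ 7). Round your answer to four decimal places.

Finishing within 7 patients ⇔ at least 4 successes in the first 7. With X ~ Binomial(7, 0.466), P(Y ≤ 7) = 1 − P(X ≤ 3).
  k=0: C(7,0)·0.466^0·0.534^7 = 0.012382
  k=1: C(7,1)·0.466^1·0.534^6 = 0.075637
  k=2: C(7,2)·0.466^2·0.534^5 = 0.198015
  k=3: C(7,3)·0.466^3·0.534^4 = 0.287999
1 − 0.574032 = 0.425968

0.4260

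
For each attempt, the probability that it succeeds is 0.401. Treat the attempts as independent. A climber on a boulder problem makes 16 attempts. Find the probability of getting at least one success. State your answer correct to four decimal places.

0.9997

P(at least one) = 1 − P(none) = 1 − (1 − 0.401)^16
= 1 − 0.000275 = 0.999725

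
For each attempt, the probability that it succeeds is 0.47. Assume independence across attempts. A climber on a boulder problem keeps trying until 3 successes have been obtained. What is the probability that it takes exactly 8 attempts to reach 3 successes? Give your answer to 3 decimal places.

Y = trial on which the third success occurs; negative binomial, r=3, p=0.47.
P(Y=8) = C(7,2) · p^3 · (1−p)^5
= 21 · 0.10382 · 0.04182 = 0.09118

0.091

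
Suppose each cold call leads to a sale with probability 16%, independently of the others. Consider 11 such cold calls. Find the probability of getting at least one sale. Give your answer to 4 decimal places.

P(at least one) = 1 − P(none) = 1 − (1 − 0.16)^11
= 1 − 0.146917 = 0.853083

0.8531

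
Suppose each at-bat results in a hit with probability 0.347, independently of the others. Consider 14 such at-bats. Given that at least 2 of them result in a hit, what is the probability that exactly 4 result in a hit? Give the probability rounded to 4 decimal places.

0.2091

X ~ Binomial(14, 0.347). Want P(X=4 | X≥2) = P(X=4) / P(X≥2).
P(X=4) = C(14,4)·0.347^4·0.653^10 = 0.204590
P(X≥2) = 1 − 0.002563 − 0.019069 = 0.978368
Ratio = 0.204590 / 0.978368 = 0.209113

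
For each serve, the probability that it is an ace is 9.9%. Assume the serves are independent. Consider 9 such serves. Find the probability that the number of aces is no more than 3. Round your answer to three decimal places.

0.992

X ~ Binomial(9, 0.099); P(X ≤ 3) = Σ C(9,k) p^k (1−p)^(9−k) over k:
  k=0: C(9,0)·0.099^0·0.901^9 = 0.39131
  k=1: C(9,1)·0.099^1·0.901^8 = 0.38697
  k=2: C(9,2)·0.099^2·0.901^7 = 0.17008
  k=3: C(9,3)·0.099^3·0.901^6 = 0.04360
Total = 0.99196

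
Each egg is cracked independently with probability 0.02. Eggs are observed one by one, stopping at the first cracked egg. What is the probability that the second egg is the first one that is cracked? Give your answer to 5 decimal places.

0.01960

Geometric (trials to first success), p = 0.02.
P(Y = 2) = (1−p)^1 · p = 0.98 · 0.02 = 0.0196000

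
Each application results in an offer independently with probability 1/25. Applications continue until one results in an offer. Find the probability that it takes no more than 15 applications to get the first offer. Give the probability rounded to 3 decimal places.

Y = number of applications to the first success; geometric, p = 0.04.
P(Y ≤ 15) = 1 − (1−p)^15 = 1 − 0.54209 = 0.45791

0.458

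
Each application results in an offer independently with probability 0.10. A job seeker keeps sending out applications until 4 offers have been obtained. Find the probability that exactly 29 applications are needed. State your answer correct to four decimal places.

Y = trial on which the fourth success occurs; negative binomial, r=4, p=0.10.
P(Y=29) = C(28,3) · p^4 · (1−p)^25
= 3276 · 0.0001 · 0.07179 = 0.023518

0.0235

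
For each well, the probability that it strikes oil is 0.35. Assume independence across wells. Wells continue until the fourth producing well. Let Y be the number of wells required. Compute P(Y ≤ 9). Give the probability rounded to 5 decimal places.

Finishing within 9 wells ⇔ at least 4 successes in the first 9. With X ~ Binomial(9, 0.35), P(Y ≤ 9) = 1 − P(X ≤ 3).
  k=0: C(9,0)·0.35^0·0.65^9 = 0.0207119
  k=1: C(9,1)·0.35^1·0.65^8 = 0.1003731
  k=2: C(9,2)·0.35^2·0.65^7 = 0.2161882
  k=3: C(9,3)·0.35^3·0.65^6 = 0.2716211
1 − 0.6088944 = 0.3911056

0.39111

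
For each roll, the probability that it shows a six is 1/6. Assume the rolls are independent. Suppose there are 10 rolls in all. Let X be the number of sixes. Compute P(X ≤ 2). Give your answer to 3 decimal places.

X ~ Binomial(10, 0.166667); P(X ≤ 2) = Σ C(10,k) p^k (1−p)^(10−k) over k:
  k=0: C(10,0)·0.166667^0·0.833333^10 = 0.16151
  k=1: C(10,1)·0.166667^1·0.833333^9 = 0.32301
  k=2: C(10,2)·0.166667^2·0.833333^8 = 0.29071
Total = 0.77523

0.775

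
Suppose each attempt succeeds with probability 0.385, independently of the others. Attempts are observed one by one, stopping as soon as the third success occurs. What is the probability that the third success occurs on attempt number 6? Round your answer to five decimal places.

0.13274

Y = trial on which the third success occurs; negative binomial, r=3, p=0.385.
P(Y=6) = C(5,2) · p^3 · (1−p)^3
= 10 · 0.057067 · 0.23261 = 0.1327417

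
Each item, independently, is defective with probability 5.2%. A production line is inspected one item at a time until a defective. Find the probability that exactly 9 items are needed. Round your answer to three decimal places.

0.034

Geometric (trials to first success), p = 0.052.
P(Y = 9) = (1−p)^8 · p = 0.65233 · 0.052 = 0.03392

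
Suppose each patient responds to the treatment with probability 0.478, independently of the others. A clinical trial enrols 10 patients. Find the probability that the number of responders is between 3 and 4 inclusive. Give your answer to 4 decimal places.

X ~ Binomial(10, 0.478); P(3 ≤ X ≤ 4) = Σ C(10,k) p^k (1−p)^(10−k) over k:
  k=3: C(10,3)·0.478^3·0.522^7 = 0.138407
  k=4: C(10,4)·0.478^4·0.522^6 = 0.221796
Total = 0.360203

0.3602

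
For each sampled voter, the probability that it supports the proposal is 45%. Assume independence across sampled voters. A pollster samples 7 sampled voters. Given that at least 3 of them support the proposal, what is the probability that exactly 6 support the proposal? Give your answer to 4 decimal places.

0.0468

X ~ Binomial(7, 0.45). Want P(X=6 | X≥3) = P(X=6) / P(X≥3).
P(X=6) = C(7,6)·0.45^6·0.55^1 = 0.031969
P(X≥3) = 1 − 0.015224 − 0.087194 − 0.214022 = 0.683560
Ratio = 0.031969 / 0.683560 = 0.046769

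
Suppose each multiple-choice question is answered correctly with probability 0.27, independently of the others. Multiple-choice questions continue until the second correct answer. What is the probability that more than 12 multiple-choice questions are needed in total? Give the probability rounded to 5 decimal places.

Needing more than 12 multiple-choice questions ⇔ fewer than 2 successes in the first 12. With X ~ Binomial(12, 0.27), P(Y > 12) = P(X ≤ 1).
  k=0: C(12,0)·0.27^0·0.73^12 = 0.0229020
  k=1: C(12,1)·0.27^1·0.73^11 = 0.1016474
P(X ≤ 1) = 0.1245495

0.12455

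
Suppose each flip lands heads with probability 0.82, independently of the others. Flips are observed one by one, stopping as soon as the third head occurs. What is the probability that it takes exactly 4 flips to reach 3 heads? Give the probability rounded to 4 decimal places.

Y = trial on which the third success occurs; negative binomial, r=3, p=0.82.
P(Y=4) = C(3,2) · p^3 · (1−p)^1
= 3 · 0.55137 · 0.18 = 0.297739

0.2977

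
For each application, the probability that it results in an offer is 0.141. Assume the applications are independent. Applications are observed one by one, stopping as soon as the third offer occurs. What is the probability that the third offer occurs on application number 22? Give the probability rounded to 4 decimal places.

Y = trial on which the third success occurs; negative binomial, r=3, p=0.141.
P(Y=22) = C(21,2) · p^3 · (1−p)^19
= 210 · 0.0028032 · 0.055702 = 0.032790

0.0328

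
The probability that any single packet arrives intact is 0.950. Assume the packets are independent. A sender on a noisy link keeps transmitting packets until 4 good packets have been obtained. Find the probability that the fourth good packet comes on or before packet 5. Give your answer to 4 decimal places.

0.9774

Finishing within 5 packets ⇔ at least 4 successes in the first 5. With X ~ Binomial(5, 0.95), P(Y ≤ 5) = 1 − P(X ≤ 3).
  k=0: C(5,0)·0.95^0·0.05^5 = 0.000000
  k=1: C(5,1)·0.95^1·0.05^4 = 0.000030
  k=2: C(5,2)·0.95^2·0.05^3 = 0.001128
  k=3: C(5,3)·0.95^3·0.05^2 = 0.021434
1 − 0.022593 = 0.977407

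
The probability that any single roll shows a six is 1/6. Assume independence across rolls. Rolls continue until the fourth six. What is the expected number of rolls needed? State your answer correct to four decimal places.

24.0000

Y = total rolls until the fourth success; negative binomial with r=4, p=0.166667.
E[Y] = r / p = 4 / 0.166667 = 24.000000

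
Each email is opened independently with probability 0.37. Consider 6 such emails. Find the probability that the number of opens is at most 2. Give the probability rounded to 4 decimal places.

0.6063

X ~ Binomial(6, 0.37); P(X ≤ 2) = Σ C(6,k) p^k (1−p)^(6−k) over k:
  k=0: C(6,0)·0.37^0·0.63^6 = 0.062524
  k=1: C(6,1)·0.37^1·0.63^5 = 0.220321
  k=2: C(6,2)·0.37^2·0.63^4 = 0.323487
Total = 0.606331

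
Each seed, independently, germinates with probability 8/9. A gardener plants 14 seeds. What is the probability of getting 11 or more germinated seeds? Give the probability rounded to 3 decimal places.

X ~ Binomial(14, 0.888889); P(X ≥ 11) = Σ C(14,k) p^k (1−p)^(14−k) over k:
  k=11: C(14,11)·0.888889^11·0.111111^3 = 0.13668
  k=12: C(14,12)·0.888889^12·0.111111^2 = 0.27335
  k=13: C(14,13)·0.888889^13·0.111111^1 = 0.33644
  k=14: C(14,14)·0.888889^14·0.111111^0 = 0.19225
Total = 0.93872

0.939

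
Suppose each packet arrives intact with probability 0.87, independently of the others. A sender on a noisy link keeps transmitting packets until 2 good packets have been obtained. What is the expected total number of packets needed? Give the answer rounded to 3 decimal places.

2.299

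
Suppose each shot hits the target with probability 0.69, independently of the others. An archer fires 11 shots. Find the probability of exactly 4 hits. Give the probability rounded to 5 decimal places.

0.02058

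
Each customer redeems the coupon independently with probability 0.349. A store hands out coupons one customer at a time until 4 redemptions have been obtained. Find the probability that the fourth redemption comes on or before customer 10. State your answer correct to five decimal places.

0.48346

Finishing within 10 customers ⇔ at least 4 successes in the first 10. With X ~ Binomial(10, 0.349), P(Y ≤ 10) = 1 − P(X ≤ 3).
  k=0: C(10,0)·0.349^0·0.651^10 = 0.0136713
  k=1: C(10,1)·0.349^1·0.651^9 = 0.0732916
  k=2: C(10,2)·0.349^2·0.651^8 = 0.1768118
  k=3: C(10,3)·0.349^3·0.651^7 = 0.2527694
1 − 0.5165441 = 0.4834559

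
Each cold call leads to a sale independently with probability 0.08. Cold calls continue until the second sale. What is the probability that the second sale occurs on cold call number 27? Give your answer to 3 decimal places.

0.021

Y = trial on which the second success occurs; negative binomial, r=2, p=0.08.
P(Y=27) = C(26,1) · p^2 · (1−p)^25
= 26 · 0.0064 · 0.12436 = 0.02069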